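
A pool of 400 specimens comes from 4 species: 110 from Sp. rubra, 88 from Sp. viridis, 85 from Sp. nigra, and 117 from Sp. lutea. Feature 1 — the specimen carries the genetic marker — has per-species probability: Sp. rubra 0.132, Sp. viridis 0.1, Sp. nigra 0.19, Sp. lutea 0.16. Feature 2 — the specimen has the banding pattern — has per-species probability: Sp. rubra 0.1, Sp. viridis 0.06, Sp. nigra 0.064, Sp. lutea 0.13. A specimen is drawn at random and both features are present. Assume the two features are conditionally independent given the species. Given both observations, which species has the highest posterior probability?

Sp. lutea

Prior × likelihood for each hypothesis:
  Sp. rubra: 0.275 × 0.132 × 0.1 = 0.00363
  Sp. viridis: 0.22 × 0.1 × 0.06 = 0.00132
  Sp. nigra: 0.2125 × 0.19 × 0.064 = 0.002584
  Sp. lutea: 0.2925 × 0.16 × 0.13 = 0.006084
Sum = 0.013618.
Largest term belongs to Sp. lutea, so Sp. lutea is most probable.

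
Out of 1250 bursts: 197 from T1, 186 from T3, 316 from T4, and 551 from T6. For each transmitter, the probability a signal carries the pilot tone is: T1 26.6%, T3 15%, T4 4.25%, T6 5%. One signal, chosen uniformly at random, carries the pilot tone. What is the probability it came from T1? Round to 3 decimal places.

0.432

Unnormalized posteriors (prior × likelihood):
  T1: 0.1576 × 0.266 = 0.0419216
  T3: 0.1488 × 0.15 = 0.02232
  T4: 0.2528 × 0.0425 = 0.010744
  T6: 0.4408 × 0.05 = 0.02204
Normalizing constant = 0.0970256.
P(T1 | evidence) = 0.0419216 / 0.0970256 ≈ 0.432.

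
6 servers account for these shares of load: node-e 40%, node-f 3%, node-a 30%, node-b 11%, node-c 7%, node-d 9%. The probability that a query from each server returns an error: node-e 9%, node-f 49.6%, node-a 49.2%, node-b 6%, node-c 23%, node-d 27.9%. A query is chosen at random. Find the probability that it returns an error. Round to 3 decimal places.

0.246

Compute prior × likelihood for every hypothesis:
  node-e: 0.4 × 0.09 = 0.036
  node-f: 0.03 × 0.496 = 0.01488
  node-a: 0.3 × 0.492 = 0.1476
  node-b: 0.11 × 0.06 = 0.0066
  node-c: 0.07 × 0.23 = 0.0161
  node-d: 0.09 × 0.279 = 0.02511
P(error) = 0.036 + 0.01488 + 0.1476 + 0.0066 + 0.0161 + 0.02511 = 0.24629 → 0.246.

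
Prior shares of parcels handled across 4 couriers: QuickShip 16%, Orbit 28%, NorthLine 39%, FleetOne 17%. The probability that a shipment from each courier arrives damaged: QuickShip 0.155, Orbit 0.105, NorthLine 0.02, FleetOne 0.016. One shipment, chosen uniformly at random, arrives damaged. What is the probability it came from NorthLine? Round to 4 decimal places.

0.1205

By Bayes' rule, posterior ∝ prior × likelihood:
  QuickShip: 0.16 × 0.155 = 0.0248
  Orbit: 0.28 × 0.105 = 0.0294
  NorthLine: 0.39 × 0.02 = 0.0078
  FleetOne: 0.17 × 0.016 = 0.00272
Sum = 0.06472.
P(NorthLine | evidence) = 0.0078 / 0.06472 ≈ 0.1205.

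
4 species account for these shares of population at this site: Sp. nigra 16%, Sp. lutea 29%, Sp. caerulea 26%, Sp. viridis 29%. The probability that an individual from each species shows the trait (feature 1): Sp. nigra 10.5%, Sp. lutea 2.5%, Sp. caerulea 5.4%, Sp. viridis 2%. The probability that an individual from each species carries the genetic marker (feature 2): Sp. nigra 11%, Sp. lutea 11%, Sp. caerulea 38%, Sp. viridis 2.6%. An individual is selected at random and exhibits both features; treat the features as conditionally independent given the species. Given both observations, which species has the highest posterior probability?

Prior × likelihood for each hypothesis:
  Sp. nigra: 0.16 × 0.105 × 0.11 = 0.001848
  Sp. lutea: 0.29 × 0.025 × 0.11 = 0.0007975
  Sp. caerulea: 0.26 × 0.054 × 0.38 = 0.0053352
  Sp. viridis: 0.29 × 0.02 × 0.026 = 0.0001508
Normalizing constant = 0.0081315.
Largest term belongs to Sp. caerulea, so Sp. caerulea is most probable.

Sp. caerulea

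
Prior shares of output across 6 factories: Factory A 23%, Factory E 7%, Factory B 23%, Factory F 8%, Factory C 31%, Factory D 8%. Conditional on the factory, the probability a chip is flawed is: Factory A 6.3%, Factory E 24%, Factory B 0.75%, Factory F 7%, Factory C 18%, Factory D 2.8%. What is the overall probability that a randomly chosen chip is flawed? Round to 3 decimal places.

0.097

Prior × likelihood for each hypothesis:
  Factory A: 0.23 × 0.063 = 0.01449
  Factory E: 0.07 × 0.24 = 0.0168
  Factory B: 0.23 × 0.0075 = 0.001725
  Factory F: 0.08 × 0.07 = 0.0056
  Factory C: 0.31 × 0.18 = 0.0558
  Factory D: 0.08 × 0.028 = 0.00224
P(flawed) = 0.01449 + 0.0168 + 0.001725 + 0.0056 + 0.0558 + 0.00224 = 0.096655 → 0.097.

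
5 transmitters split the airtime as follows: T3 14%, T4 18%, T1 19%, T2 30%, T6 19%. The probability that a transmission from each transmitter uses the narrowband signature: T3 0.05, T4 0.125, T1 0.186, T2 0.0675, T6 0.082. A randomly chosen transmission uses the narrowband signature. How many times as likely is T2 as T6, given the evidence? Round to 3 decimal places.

1.300

Compute prior × likelihood for every hypothesis:
  T3: 0.14 × 0.05 = 0.007
  T4: 0.18 × 0.125 = 0.0225
  T1: 0.19 × 0.186 = 0.03534
  T2: 0.3 × 0.0675 = 0.02025
  T6: 0.19 × 0.082 = 0.01558
Total = 0.10067.
The ratio is 0.02025 / 0.01558 (the normalizer cancels) = 1.300.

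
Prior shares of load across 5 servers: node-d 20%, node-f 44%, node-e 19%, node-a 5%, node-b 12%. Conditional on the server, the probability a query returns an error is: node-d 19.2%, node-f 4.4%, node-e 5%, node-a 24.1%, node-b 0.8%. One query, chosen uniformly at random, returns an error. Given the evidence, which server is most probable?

Unnormalized posteriors (prior × likelihood):
  node-d: 0.2 × 0.192 = 0.0384
  node-f: 0.44 × 0.044 = 0.01936
  node-e: 0.19 × 0.05 = 0.0095
  node-a: 0.05 × 0.241 = 0.01205
  node-b: 0.12 × 0.008 = 0.00096
Sum = 0.08027.
Largest term belongs to node-d, so node-d is most probable.

node-d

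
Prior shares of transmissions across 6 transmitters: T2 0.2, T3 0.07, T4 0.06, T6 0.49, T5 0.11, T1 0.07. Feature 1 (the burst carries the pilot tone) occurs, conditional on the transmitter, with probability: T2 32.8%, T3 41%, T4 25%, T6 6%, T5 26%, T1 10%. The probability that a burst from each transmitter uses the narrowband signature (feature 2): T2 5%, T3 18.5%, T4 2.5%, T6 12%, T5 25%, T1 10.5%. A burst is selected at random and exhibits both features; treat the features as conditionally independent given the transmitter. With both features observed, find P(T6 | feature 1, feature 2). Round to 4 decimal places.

By Bayes' rule, posterior ∝ prior × likelihood:
  T2: 0.2 × 0.328 × 0.05 = 0.00328
  T3: 0.07 × 0.41 × 0.185 = 0.0053095
  T4: 0.06 × 0.25 × 0.025 = 0.000375
  T6: 0.49 × 0.06 × 0.12 = 0.003528
  T5: 0.11 × 0.26 × 0.25 = 0.00715
  T1: 0.07 × 0.1 × 0.105 = 0.000735
Sum = 0.0203775.
P(T6 | evidence) = 0.003528 / 0.0203775 ≈ 0.1731.

0.1731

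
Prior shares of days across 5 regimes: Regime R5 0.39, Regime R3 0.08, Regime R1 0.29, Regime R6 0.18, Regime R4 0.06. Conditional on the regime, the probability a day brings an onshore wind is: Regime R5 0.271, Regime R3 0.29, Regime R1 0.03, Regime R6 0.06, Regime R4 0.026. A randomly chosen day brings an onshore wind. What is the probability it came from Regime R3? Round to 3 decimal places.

0.155

By Bayes' rule, posterior ∝ prior × likelihood:
  Regime R5: 0.39 × 0.271 = 0.10569
  Regime R3: 0.08 × 0.29 = 0.0232
  Regime R1: 0.29 × 0.03 = 0.0087
  Regime R6: 0.18 × 0.06 = 0.0108
  Regime R4: 0.06 × 0.026 = 0.00156
Sum = 0.14995.
P(Regime R3 | evidence) = 0.0232 / 0.14995 ≈ 0.155.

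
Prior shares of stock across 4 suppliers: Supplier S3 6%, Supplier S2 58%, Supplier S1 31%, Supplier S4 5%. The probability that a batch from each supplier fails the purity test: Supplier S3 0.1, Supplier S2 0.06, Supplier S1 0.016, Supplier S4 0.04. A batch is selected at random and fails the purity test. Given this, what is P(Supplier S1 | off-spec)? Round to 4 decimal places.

Compute prior × likelihood for every hypothesis:
  Supplier S3: 0.06 × 0.1 = 0.006
  Supplier S2: 0.58 × 0.06 = 0.0348
  Supplier S1: 0.31 × 0.016 = 0.00496
  Supplier S4: 0.05 × 0.04 = 0.002
Normalizing constant = 0.04776.
P(Supplier S1 | evidence) = 0.00496 / 0.04776 ≈ 0.1039.

0.1039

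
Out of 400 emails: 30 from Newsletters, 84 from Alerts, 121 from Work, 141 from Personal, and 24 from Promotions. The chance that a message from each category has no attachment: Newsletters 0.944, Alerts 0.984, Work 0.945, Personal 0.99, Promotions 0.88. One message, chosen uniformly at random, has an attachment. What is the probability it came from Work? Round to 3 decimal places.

0.476

Taking complements, P(attachment | each) = Newsletters 0.056, Alerts 0.016, Work 0.055, Personal 0.01, Promotions 0.12.
By Bayes' rule, posterior ∝ prior × likelihood:
  Newsletters: 0.075 × 0.056 = 0.0042
  Alerts: 0.21 × 0.016 = 0.00336
  Work: 0.3025 × 0.055 = 0.0166375
  Personal: 0.3525 × 0.01 = 0.003525
  Promotions: 0.06 × 0.12 = 0.0072
Total = 0.0349225.
P(Work | evidence) = 0.0166375 / 0.0349225 ≈ 0.476.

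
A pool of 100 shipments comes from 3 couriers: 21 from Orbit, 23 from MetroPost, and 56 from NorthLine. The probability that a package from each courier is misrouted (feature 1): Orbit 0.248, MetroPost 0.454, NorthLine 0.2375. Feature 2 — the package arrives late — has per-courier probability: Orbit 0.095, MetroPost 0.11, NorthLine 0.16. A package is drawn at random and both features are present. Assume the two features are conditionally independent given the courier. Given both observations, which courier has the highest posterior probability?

NorthLine

Compute prior × likelihood for every hypothesis:
  Orbit: 0.21 × 0.248 × 0.095 = 0.0049476
  MetroPost: 0.23 × 0.454 × 0.11 = 0.0114862
  NorthLine: 0.56 × 0.2375 × 0.16 = 0.02128
Normalizing constant = 0.0377138.
Largest term belongs to NorthLine, so NorthLine is most probable.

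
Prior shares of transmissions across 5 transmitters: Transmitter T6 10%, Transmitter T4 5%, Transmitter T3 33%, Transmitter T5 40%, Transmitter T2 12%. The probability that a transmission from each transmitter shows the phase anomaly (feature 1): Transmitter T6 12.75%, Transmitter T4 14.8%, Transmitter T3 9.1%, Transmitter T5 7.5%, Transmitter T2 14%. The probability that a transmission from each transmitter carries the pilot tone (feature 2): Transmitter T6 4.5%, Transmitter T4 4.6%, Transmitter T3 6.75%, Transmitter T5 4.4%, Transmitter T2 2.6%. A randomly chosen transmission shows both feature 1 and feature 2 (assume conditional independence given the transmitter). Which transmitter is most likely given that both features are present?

Transmitter T3

Unnormalized posteriors (prior × likelihood):
  Transmitter T6: 0.1 × 0.1275 × 0.045 = 0.00057375
  Transmitter T4: 0.05 × 0.148 × 0.046 = 0.0003404
  Transmitter T3: 0.33 × 0.091 × 0.0675 = 0.002027025
  Transmitter T5: 0.4 × 0.075 × 0.044 = 0.00132
  Transmitter T2: 0.12 × 0.14 × 0.026 = 0.0004368
Normalizing constant = 0.004697975.
Largest term belongs to Transmitter T3, so Transmitter T3 is most probable.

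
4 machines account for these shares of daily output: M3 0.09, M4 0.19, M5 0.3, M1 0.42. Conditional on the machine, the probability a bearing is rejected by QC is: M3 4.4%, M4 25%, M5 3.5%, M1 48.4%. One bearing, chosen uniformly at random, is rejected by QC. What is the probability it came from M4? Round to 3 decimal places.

0.179

Prior × likelihood for each hypothesis:
  M3: 0.09 × 0.044 = 0.00396
  M4: 0.19 × 0.25 = 0.0475
  M5: 0.3 × 0.035 = 0.0105
  M1: 0.42 × 0.484 = 0.20328
Total = 0.26524.
P(M4 | evidence) = 0.0475 / 0.26524 ≈ 0.179.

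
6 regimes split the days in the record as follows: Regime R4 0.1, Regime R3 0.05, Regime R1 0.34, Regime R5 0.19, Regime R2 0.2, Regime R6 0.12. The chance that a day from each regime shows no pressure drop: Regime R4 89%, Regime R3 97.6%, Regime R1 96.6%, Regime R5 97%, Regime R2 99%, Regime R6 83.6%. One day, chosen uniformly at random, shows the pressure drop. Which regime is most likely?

Taking complements, P(drop | each) = Regime R4 0.11, Regime R3 0.024, Regime R1 0.034, Regime R5 0.03, Regime R2 0.01, Regime R6 0.164.
Unnormalized posteriors (prior × likelihood):
  Regime R4: 0.1 × 0.11 = 0.011
  Regime R3: 0.05 × 0.024 = 0.0012
  Regime R1: 0.34 × 0.034 = 0.01156
  Regime R5: 0.19 × 0.03 = 0.0057
  Regime R2: 0.2 × 0.01 = 0.002
  Regime R6: 0.12 × 0.164 = 0.01968
Normalizing constant = 0.05114.
Largest term belongs to Regime R6, so Regime R6 is most probable.

Regime R6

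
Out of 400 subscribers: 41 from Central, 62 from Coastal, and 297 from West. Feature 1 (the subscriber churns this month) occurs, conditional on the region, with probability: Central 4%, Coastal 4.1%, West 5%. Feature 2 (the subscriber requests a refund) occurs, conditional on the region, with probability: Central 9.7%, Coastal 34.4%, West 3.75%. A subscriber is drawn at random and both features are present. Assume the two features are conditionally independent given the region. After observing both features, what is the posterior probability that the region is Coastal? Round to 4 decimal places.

Unnormalized posteriors (prior × likelihood):
  Central: 0.1025 × 0.04 × 0.097 = 0.0003977
  Coastal: 0.155 × 0.041 × 0.344 = 0.00218612
  West: 0.7425 × 0.05 × 0.0375 = 0.0013921875
Total = 0.0039760075.
P(Coastal | evidence) = 0.00218612 / 0.0039760075 ≈ 0.5498.

0.5498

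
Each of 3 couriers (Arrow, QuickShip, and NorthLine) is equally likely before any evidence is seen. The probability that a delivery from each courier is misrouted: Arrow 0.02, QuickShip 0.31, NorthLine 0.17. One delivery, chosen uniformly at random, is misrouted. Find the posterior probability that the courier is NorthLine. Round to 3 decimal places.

With a uniform prior (1/3 each), posterior ∝ likelihood:
  Arrow: 0.02
  QuickShip: 0.31
  NorthLine: 0.17
Sum = 0.5.
P(NorthLine | evidence) = 0.17 / 0.5 ≈ 0.340.

0.340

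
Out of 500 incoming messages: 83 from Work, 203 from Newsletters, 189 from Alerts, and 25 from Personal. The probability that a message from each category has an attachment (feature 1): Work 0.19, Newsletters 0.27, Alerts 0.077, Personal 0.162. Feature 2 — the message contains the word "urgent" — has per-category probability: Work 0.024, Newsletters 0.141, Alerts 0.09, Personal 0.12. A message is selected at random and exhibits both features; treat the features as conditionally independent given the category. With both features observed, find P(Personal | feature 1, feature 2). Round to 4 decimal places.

0.0491

Prior × likelihood for each hypothesis:
  Work: 0.166 × 0.19 × 0.024 = 0.00075696
  Newsletters: 0.406 × 0.27 × 0.141 = 0.01545642
  Alerts: 0.378 × 0.077 × 0.09 = 0.00261954
  Personal: 0.05 × 0.162 × 0.12 = 0.000972
Total = 0.01980492.
P(Personal | evidence) = 0.000972 / 0.01980492 ≈ 0.0491.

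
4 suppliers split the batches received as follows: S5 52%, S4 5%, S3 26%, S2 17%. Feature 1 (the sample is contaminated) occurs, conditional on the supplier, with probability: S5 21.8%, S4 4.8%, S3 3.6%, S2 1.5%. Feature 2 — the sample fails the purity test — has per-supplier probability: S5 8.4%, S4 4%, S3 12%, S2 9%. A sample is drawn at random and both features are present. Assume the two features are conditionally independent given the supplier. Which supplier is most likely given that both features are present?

Unnormalized posteriors (prior × likelihood):
  S5: 0.52 × 0.218 × 0.084 = 0.00952224
  S4: 0.05 × 0.048 × 0.04 = 0.000096
  S3: 0.26 × 0.036 × 0.12 = 0.0011232
  S2: 0.17 × 0.015 × 0.09 = 0.0002295
Total = 0.01097094.
Largest term belongs to S5, so S5 is most probable.

S5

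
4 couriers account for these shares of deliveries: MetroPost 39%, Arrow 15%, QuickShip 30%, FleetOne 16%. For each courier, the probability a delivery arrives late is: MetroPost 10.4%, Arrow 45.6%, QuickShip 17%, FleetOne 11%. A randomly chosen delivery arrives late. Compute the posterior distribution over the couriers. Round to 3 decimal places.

Unnormalized posteriors (prior × likelihood):
  MetroPost: 0.39 × 0.104 = 0.04056
  Arrow: 0.15 × 0.456 = 0.0684
  QuickShip: 0.3 × 0.17 = 0.051
  FleetOne: 0.16 × 0.11 = 0.0176
Sum = 0.17756.
P(MetroPost | late) = 0.04056/0.17756 ≈ 0.228
P(Arrow | late) = 0.0684/0.17756 ≈ 0.385
P(QuickShip | late) = 0.051/0.17756 ≈ 0.287
P(FleetOne | late) = 0.0176/0.17756 ≈ 0.099
(Check: 0.228+0.385+0.287+0.099 = 0.999.)

MetroPost 0.228, Arrow 0.385, QuickShip 0.287, FleetOne 0.099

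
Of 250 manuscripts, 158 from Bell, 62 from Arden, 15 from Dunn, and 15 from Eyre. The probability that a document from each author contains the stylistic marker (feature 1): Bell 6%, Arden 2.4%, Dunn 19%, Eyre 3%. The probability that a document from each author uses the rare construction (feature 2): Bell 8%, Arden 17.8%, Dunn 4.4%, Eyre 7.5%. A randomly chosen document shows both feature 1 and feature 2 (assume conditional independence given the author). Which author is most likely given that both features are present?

Unnormalized posteriors (prior × likelihood):
  Bell: 0.632 × 0.06 × 0.08 = 0.0030336
  Arden: 0.248 × 0.024 × 0.178 = 0.001059456
  Dunn: 0.06 × 0.19 × 0.044 = 0.0005016
  Eyre: 0.06 × 0.03 × 0.075 = 0.000135
Sum = 0.004729656.
Largest term belongs to Bell, so Bell is most probable.

Bell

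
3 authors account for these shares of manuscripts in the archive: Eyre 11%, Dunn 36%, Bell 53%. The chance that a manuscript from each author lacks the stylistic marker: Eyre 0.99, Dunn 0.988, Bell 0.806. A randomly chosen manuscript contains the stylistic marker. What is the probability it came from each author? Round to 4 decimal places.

Eyre 0.0102, Dunn 0.0399, Bell 0.9499

Taking complements, P(marker | each) = Eyre 0.01, Dunn 0.012, Bell 0.194.
Prior × likelihood for each hypothesis:
  Eyre: 0.11 × 0.01 = 0.0011
  Dunn: 0.36 × 0.012 = 0.00432
  Bell: 0.53 × 0.194 = 0.10282
Normalizing constant = 0.10824.
P(Eyre | marker) = 0.0011/0.10824 ≈ 0.0102
P(Dunn | marker) = 0.00432/0.10824 ≈ 0.0399
P(Bell | marker) = 0.10282/0.10824 ≈ 0.9499
(Check: 0.0102+0.0399+0.9499 = 1.0000.)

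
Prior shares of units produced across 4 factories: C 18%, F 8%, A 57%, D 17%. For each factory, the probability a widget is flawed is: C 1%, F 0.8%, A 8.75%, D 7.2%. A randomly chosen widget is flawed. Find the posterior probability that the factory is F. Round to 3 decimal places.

0.010

Compute prior × likelihood for every hypothesis:
  C: 0.18 × 0.01 = 0.0018
  F: 0.08 × 0.008 = 0.00064
  A: 0.57 × 0.0875 = 0.049875
  D: 0.17 × 0.072 = 0.01224
Sum = 0.064555.
P(F | evidence) = 0.00064 / 0.064555 ≈ 0.010.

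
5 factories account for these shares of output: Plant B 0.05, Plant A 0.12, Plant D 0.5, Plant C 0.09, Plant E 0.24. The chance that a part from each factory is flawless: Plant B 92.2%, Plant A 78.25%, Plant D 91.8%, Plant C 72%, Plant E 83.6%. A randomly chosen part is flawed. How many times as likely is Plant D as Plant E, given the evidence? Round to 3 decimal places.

1.042

Taking complements, P(flawed | each) = Plant B 0.078, Plant A 0.2175, Plant D 0.082, Plant C 0.28, Plant E 0.164.
Prior × likelihood for each hypothesis:
  Plant B: 0.05 × 0.078 = 0.0039
  Plant A: 0.12 × 0.2175 = 0.0261
  Plant D: 0.5 × 0.082 = 0.041
  Plant C: 0.09 × 0.28 = 0.0252
  Plant E: 0.24 × 0.164 = 0.03936
Normalizing constant = 0.13556.
The ratio is 0.041 / 0.03936 (the normalizer cancels) = 1.042.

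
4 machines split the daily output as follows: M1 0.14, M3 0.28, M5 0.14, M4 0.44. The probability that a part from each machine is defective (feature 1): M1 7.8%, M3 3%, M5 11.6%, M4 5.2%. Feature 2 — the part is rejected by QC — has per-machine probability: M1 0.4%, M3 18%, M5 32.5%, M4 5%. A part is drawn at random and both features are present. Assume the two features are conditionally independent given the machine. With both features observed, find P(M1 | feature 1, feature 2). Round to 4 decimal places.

0.0055

Unnormalized posteriors (prior × likelihood):
  M1: 0.14 × 0.078 × 0.004 = 0.00004368
  M3: 0.28 × 0.03 × 0.18 = 0.001512
  M5: 0.14 × 0.116 × 0.325 = 0.005278
  M4: 0.44 × 0.052 × 0.05 = 0.001144
Sum = 0.00797768.
P(M1 | evidence) = 0.00004368 / 0.00797768 ≈ 0.0055.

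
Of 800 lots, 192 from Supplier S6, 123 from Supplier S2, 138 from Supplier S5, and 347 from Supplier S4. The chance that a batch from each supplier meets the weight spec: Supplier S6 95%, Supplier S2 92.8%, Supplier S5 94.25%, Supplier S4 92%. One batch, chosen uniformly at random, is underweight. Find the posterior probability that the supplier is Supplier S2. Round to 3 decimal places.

Taking complements, P(underweight | each) = Supplier S6 0.05, Supplier S2 0.072, Supplier S5 0.0575, Supplier S4 0.08.
Compute prior × likelihood for every hypothesis:
  Supplier S6: 0.24 × 0.05 = 0.012
  Supplier S2: 0.15375 × 0.072 = 0.01107
  Supplier S5: 0.1725 × 0.0575 = 0.00991875
  Supplier S4: 0.43375 × 0.08 = 0.0347
Sum = 0.06768875.
P(Supplier S2 | evidence) = 0.01107 / 0.06768875 ≈ 0.164.

0.164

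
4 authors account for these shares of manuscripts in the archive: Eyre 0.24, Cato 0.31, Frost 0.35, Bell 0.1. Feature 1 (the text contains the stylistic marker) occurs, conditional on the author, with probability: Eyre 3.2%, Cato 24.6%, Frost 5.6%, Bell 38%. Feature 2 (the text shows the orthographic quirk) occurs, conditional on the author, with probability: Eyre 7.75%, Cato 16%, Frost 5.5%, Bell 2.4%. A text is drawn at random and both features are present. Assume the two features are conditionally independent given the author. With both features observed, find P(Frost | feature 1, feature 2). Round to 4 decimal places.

0.0729

Unnormalized posteriors (prior × likelihood):
  Eyre: 0.24 × 0.032 × 0.0775 = 0.0005952
  Cato: 0.31 × 0.246 × 0.16 = 0.0122016
  Frost: 0.35 × 0.056 × 0.055 = 0.001078
  Bell: 0.1 × 0.38 × 0.024 = 0.000912
Total = 0.0147868.
P(Frost | evidence) = 0.001078 / 0.0147868 ≈ 0.0729.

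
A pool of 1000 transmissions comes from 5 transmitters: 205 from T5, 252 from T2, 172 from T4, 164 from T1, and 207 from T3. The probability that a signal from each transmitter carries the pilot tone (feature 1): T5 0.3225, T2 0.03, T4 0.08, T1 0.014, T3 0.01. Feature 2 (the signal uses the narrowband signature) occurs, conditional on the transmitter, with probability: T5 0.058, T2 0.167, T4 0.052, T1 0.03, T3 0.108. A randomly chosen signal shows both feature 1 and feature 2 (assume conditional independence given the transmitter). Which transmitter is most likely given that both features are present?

Prior × likelihood for each hypothesis:
  T5: 0.205 × 0.3225 × 0.058 = 0.003834525
  T2: 0.252 × 0.03 × 0.167 = 0.00126252
  T4: 0.172 × 0.08 × 0.052 = 0.00071552
  T1: 0.164 × 0.014 × 0.03 = 0.00006888
  T3: 0.207 × 0.01 × 0.108 = 0.00022356
Sum = 0.006105005.
Largest term belongs to T5, so T5 is most probable.

T5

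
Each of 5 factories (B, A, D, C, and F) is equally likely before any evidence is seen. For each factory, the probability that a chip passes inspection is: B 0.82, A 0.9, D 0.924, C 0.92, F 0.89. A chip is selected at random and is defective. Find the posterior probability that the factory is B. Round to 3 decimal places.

Taking complements, P(defective | each) = B 0.18, A 0.1, D 0.076, C 0.08, F 0.11.
With a uniform prior (1/5 each), posterior ∝ likelihood:
  B: 0.18
  A: 0.1
  D: 0.076
  C: 0.08
  F: 0.11
Normalizing constant = 0.546.
P(B | evidence) = 0.18 / 0.546 ≈ 0.330.

0.330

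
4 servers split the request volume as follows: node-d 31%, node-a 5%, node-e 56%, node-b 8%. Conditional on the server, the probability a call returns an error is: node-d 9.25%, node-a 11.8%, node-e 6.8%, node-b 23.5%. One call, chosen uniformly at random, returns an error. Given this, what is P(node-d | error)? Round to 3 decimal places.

0.314

Compute prior × likelihood for every hypothesis:
  node-d: 0.31 × 0.0925 = 0.028675
  node-a: 0.05 × 0.118 = 0.0059
  node-e: 0.56 × 0.068 = 0.03808
  node-b: 0.08 × 0.235 = 0.0188
Normalizing constant = 0.091455.
P(node-d | evidence) = 0.028675 / 0.091455 ≈ 0.314.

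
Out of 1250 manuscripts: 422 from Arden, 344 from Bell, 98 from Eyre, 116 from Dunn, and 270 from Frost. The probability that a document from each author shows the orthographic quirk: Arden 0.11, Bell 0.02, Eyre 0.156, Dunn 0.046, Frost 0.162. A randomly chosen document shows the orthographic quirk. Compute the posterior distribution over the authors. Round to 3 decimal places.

Arden 0.395, Bell 0.058, Eyre 0.130, Dunn 0.045, Frost 0.372

By Bayes' rule, posterior ∝ prior × likelihood:
  Arden: 0.3376 × 0.11 = 0.037136
  Bell: 0.2752 × 0.02 = 0.005504
  Eyre: 0.0784 × 0.156 = 0.0122304
  Dunn: 0.0928 × 0.046 = 0.0042688
  Frost: 0.216 × 0.162 = 0.034992
Sum = 0.0941312.
P(Arden | quirk) = 0.037136/0.0941312 ≈ 0.395
P(Bell | quirk) = 0.005504/0.0941312 ≈ 0.058
P(Eyre | quirk) = 0.0122304/0.0941312 ≈ 0.130
P(Dunn | quirk) = 0.0042688/0.0941312 ≈ 0.045
P(Frost | quirk) = 0.034992/0.0941312 ≈ 0.372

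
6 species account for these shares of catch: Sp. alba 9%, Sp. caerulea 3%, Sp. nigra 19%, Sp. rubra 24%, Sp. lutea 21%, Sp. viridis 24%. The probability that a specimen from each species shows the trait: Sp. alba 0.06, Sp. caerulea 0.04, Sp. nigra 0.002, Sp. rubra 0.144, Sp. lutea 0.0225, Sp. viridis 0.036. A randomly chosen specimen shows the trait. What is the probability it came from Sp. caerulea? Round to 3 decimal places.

0.022

Unnormalized posteriors (prior × likelihood):
  Sp. alba: 0.09 × 0.06 = 0.0054
  Sp. caerulea: 0.03 × 0.04 = 0.0012
  Sp. nigra: 0.19 × 0.002 = 0.00038
  Sp. rubra: 0.24 × 0.144 = 0.03456
  Sp. lutea: 0.21 × 0.0225 = 0.004725
  Sp. viridis: 0.24 × 0.036 = 0.00864
Total = 0.054905.
P(Sp. caerulea | evidence) = 0.0012 / 0.054905 ≈ 0.022.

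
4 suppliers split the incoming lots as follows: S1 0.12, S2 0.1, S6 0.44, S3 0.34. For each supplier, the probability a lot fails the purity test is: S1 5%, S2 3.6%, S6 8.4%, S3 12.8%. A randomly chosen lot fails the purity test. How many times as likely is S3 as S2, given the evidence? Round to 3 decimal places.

12.089

By Bayes' rule, posterior ∝ prior × likelihood:
  S1: 0.12 × 0.05 = 0.006
  S2: 0.1 × 0.036 = 0.0036
  S6: 0.44 × 0.084 = 0.03696
  S3: 0.34 × 0.128 = 0.04352
Normalizing constant = 0.09008.
The ratio is 0.04352 / 0.0036 (the normalizer cancels) = 12.089.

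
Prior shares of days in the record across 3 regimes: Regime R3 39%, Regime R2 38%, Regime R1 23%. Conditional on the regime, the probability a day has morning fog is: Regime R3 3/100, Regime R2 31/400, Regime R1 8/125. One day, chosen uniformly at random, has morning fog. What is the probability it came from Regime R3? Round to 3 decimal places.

Prior × likelihood for each hypothesis:
  Regime R3: 0.39 × 0.03 = 0.0117
  Regime R2: 0.38 × 0.0775 = 0.02945
  Regime R1: 0.23 × 0.064 = 0.01472
Normalizing constant = 0.05587.
P(Regime R3 | evidence) = 0.0117 / 0.05587 ≈ 0.209.

0.209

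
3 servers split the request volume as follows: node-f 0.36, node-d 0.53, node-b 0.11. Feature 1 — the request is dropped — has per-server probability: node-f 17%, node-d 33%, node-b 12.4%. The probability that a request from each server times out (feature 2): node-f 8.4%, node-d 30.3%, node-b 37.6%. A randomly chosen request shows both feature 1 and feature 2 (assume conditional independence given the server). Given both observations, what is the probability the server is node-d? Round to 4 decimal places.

0.8377

Compute prior × likelihood for every hypothesis:
  node-f: 0.36 × 0.17 × 0.084 = 0.0051408
  node-d: 0.53 × 0.33 × 0.303 = 0.0529947
  node-b: 0.11 × 0.124 × 0.376 = 0.00512864
Sum = 0.06326414.
P(node-d | evidence) = 0.0529947 / 0.06326414 ≈ 0.8377.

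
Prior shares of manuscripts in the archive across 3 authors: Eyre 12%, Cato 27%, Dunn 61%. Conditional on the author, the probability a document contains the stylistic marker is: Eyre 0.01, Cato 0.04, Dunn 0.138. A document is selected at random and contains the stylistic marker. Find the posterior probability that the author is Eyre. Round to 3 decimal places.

0.012

Prior × likelihood for each hypothesis:
  Eyre: 0.12 × 0.01 = 0.0012
  Cato: 0.27 × 0.04 = 0.0108
  Dunn: 0.61 × 0.138 = 0.08418
Sum = 0.09618.
P(Eyre | evidence) = 0.0012 / 0.09618 ≈ 0.012.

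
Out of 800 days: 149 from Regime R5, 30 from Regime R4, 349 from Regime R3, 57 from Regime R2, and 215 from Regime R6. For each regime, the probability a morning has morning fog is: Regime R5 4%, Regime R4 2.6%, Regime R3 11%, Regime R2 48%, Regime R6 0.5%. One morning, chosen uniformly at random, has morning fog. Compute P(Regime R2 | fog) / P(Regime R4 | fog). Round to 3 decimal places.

35.077

By Bayes' rule, posterior ∝ prior × likelihood:
  Regime R5: 0.18625 × 0.04 = 0.00745
  Regime R4: 0.0375 × 0.026 = 0.000975
  Regime R3: 0.43625 × 0.11 = 0.0479875
  Regime R2: 0.07125 × 0.48 = 0.0342
  Regime R6: 0.26875 × 0.005 = 0.00134375
Total = 0.09195625.
The ratio is 0.0342 / 0.000975 (the normalizer cancels) = 35.077.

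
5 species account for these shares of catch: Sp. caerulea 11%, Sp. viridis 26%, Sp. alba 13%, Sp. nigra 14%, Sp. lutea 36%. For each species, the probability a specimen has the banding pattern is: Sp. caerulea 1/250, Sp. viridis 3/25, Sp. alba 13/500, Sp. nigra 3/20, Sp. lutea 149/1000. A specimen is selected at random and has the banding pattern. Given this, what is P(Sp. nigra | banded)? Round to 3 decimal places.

Unnormalized posteriors (prior × likelihood):
  Sp. caerulea: 0.11 × 0.004 = 0.00044
  Sp. viridis: 0.26 × 0.12 = 0.0312
  Sp. alba: 0.13 × 0.026 = 0.00338
  Sp. nigra: 0.14 × 0.15 = 0.021
  Sp. lutea: 0.36 × 0.149 = 0.05364
Total = 0.10966.
P(Sp. nigra | evidence) = 0.021 / 0.10966 ≈ 0.192.

0.192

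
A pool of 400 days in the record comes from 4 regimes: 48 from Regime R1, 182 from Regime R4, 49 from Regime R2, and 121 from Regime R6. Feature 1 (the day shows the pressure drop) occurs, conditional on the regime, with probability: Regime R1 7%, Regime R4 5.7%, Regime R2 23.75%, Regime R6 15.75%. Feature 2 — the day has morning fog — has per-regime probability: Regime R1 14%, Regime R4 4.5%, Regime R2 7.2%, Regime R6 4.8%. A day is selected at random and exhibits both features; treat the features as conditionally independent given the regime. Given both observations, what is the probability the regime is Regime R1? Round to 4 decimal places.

0.1749

Compute prior × likelihood for every hypothesis:
  Regime R1: 0.12 × 0.07 × 0.14 = 0.001176
  Regime R4: 0.455 × 0.057 × 0.045 = 0.001167075
  Regime R2: 0.1225 × 0.2375 × 0.072 = 0.00209475
  Regime R6: 0.3025 × 0.1575 × 0.048 = 0.0022869
Total = 0.006724725.
P(Regime R1 | evidence) = 0.001176 / 0.006724725 ≈ 0.1749.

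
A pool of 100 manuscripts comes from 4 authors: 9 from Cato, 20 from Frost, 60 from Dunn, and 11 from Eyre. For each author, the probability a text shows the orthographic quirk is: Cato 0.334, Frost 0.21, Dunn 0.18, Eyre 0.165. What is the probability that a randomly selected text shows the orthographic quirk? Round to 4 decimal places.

Compute prior × likelihood for every hypothesis:
  Cato: 0.09 × 0.334 = 0.03006
  Frost: 0.2 × 0.21 = 0.042
  Dunn: 0.6 × 0.18 = 0.108
  Eyre: 0.11 × 0.165 = 0.01815
P(quirk) = 0.03006 + 0.042 + 0.108 + 0.01815 = 0.19821 → 0.1982.

0.1982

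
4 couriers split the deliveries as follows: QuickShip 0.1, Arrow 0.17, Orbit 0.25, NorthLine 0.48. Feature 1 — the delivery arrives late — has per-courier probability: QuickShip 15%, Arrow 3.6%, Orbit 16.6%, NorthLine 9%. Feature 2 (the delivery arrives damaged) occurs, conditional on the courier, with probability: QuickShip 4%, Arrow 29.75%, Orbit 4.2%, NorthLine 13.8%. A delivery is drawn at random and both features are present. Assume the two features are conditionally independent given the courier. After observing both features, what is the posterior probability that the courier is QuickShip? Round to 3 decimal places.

0.059

Unnormalized posteriors (prior × likelihood):
  QuickShip: 0.1 × 0.15 × 0.04 = 0.0006
  Arrow: 0.17 × 0.036 × 0.2975 = 0.0018207
  Orbit: 0.25 × 0.166 × 0.042 = 0.001743
  NorthLine: 0.48 × 0.09 × 0.138 = 0.0059616
Normalizing constant = 0.0101253.
P(QuickShip | evidence) = 0.0006 / 0.0101253 ≈ 0.059.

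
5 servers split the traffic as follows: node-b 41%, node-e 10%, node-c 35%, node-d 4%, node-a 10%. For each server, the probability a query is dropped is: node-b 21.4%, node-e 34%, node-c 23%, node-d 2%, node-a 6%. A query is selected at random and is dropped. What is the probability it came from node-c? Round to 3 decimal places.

By Bayes' rule, posterior ∝ prior × likelihood:
  node-b: 0.41 × 0.214 = 0.08774
  node-e: 0.1 × 0.34 = 0.034
  node-c: 0.35 × 0.23 = 0.0805
  node-d: 0.04 × 0.02 = 0.0008
  node-a: 0.1 × 0.06 = 0.006
Normalizing constant = 0.20904.
P(node-c | evidence) = 0.0805 / 0.20904 ≈ 0.385.

0.385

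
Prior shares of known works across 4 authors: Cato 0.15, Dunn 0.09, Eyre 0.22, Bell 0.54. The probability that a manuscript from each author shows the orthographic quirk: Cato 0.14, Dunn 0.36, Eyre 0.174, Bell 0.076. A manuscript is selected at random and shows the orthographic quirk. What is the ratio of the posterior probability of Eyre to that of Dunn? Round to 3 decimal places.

1.181

By Bayes' rule, posterior ∝ prior × likelihood:
  Cato: 0.15 × 0.14 = 0.021
  Dunn: 0.09 × 0.36 = 0.0324
  Eyre: 0.22 × 0.174 = 0.03828
  Bell: 0.54 × 0.076 = 0.04104
Normalizing constant = 0.13272.
The ratio is 0.03828 / 0.0324 (the normalizer cancels) = 1.181.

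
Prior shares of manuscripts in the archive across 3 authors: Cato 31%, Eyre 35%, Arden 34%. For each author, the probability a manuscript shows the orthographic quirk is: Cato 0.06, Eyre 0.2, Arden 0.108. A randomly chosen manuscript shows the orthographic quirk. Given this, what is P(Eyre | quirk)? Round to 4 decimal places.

Unnormalized posteriors (prior × likelihood):
  Cato: 0.31 × 0.06 = 0.0186
  Eyre: 0.35 × 0.2 = 0.07
  Arden: 0.34 × 0.108 = 0.03672
Sum = 0.12532.
P(Eyre | evidence) = 0.07 / 0.12532 ≈ 0.5586.

0.5586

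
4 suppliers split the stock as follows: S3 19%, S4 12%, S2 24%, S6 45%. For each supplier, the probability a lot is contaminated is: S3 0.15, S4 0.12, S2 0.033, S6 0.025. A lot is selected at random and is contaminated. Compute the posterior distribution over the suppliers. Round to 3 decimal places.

Unnormalized posteriors (prior × likelihood):
  S3: 0.19 × 0.15 = 0.0285
  S4: 0.12 × 0.12 = 0.0144
  S2: 0.24 × 0.033 = 0.00792
  S6: 0.45 × 0.025 = 0.01125
Sum = 0.06207.
P(S3 | contaminated) = 0.0285/0.06207 ≈ 0.459
P(S4 | contaminated) = 0.0144/0.06207 ≈ 0.232
P(S2 | contaminated) = 0.00792/0.06207 ≈ 0.128
P(S6 | contaminated) = 0.01125/0.06207 ≈ 0.181
(Check: 0.459+0.232+0.128+0.181 = 1.000.)

S3 0.459, S4 0.232, S2 0.128, S6 0.181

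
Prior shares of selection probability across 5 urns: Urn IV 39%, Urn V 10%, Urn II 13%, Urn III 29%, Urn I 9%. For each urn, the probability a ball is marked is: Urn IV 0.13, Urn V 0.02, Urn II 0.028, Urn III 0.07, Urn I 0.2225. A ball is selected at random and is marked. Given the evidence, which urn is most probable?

Unnormalized posteriors (prior × likelihood):
  Urn IV: 0.39 × 0.13 = 0.0507
  Urn V: 0.1 × 0.02 = 0.002
  Urn II: 0.13 × 0.028 = 0.00364
  Urn III: 0.29 × 0.07 = 0.0203
  Urn I: 0.09 × 0.2225 = 0.020025
Normalizing constant = 0.096665.
Largest term belongs to Urn IV, so Urn IV is most probable.

Urn IV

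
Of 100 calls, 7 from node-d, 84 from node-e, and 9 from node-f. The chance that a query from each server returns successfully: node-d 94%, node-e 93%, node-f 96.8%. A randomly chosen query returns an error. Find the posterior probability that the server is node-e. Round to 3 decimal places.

Taking complements, P(error | each) = node-d 0.06, node-e 0.07, node-f 0.032.
Unnormalized posteriors (prior × likelihood):
  node-d: 0.07 × 0.06 = 0.0042
  node-e: 0.84 × 0.07 = 0.0588
  node-f: 0.09 × 0.032 = 0.00288
Sum = 0.06588.
P(node-e | evidence) = 0.0588 / 0.06588 ≈ 0.893.

0.893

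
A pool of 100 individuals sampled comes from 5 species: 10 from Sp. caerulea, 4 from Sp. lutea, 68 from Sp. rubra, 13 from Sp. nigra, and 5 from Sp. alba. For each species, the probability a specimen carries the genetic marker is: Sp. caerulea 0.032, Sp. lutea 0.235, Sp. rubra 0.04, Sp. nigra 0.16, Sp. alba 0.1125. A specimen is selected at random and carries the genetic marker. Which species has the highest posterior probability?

Prior × likelihood for each hypothesis:
  Sp. caerulea: 0.1 × 0.032 = 0.0032
  Sp. lutea: 0.04 × 0.235 = 0.0094
  Sp. rubra: 0.68 × 0.04 = 0.0272
  Sp. nigra: 0.13 × 0.16 = 0.0208
  Sp. alba: 0.05 × 0.1125 = 0.005625
Sum = 0.066225.
Largest term belongs to Sp. rubra, so Sp. rubra is most probable.

Sp. rubra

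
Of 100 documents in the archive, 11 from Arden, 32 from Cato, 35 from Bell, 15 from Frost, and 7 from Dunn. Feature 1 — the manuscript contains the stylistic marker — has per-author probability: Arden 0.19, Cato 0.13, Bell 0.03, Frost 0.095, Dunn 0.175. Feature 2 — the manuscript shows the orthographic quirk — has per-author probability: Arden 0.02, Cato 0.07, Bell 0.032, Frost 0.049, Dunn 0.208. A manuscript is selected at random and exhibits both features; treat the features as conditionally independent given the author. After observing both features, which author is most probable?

By Bayes' rule, posterior ∝ prior × likelihood:
  Arden: 0.11 × 0.19 × 0.02 = 0.000418
  Cato: 0.32 × 0.13 × 0.07 = 0.002912
  Bell: 0.35 × 0.03 × 0.032 = 0.000336
  Frost: 0.15 × 0.095 × 0.049 = 0.00069825
  Dunn: 0.07 × 0.175 × 0.208 = 0.002548
Total = 0.00691225.
Largest term belongs to Cato, so Cato is most probable.

Cato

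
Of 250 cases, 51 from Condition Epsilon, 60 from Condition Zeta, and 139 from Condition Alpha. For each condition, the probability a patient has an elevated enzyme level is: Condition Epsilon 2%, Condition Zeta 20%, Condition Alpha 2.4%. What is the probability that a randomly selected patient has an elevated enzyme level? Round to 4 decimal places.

Compute prior × likelihood for every hypothesis:
  Condition Epsilon: 0.204 × 0.02 = 0.00408
  Condition Zeta: 0.24 × 0.2 = 0.048
  Condition Alpha: 0.556 × 0.024 = 0.013344
P(elevated) = 0.00408 + 0.048 + 0.013344 = 0.065424 → 0.0654.

0.0654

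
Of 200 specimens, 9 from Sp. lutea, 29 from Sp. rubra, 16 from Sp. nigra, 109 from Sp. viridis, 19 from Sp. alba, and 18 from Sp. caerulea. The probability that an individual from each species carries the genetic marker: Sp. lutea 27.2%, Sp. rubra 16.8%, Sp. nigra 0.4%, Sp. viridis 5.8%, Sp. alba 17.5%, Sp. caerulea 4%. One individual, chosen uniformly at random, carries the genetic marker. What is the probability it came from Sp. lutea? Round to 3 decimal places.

0.138

Compute prior × likelihood for every hypothesis:
  Sp. lutea: 0.045 × 0.272 = 0.01224
  Sp. rubra: 0.145 × 0.168 = 0.02436
  Sp. nigra: 0.08 × 0.004 = 0.00032
  Sp. viridis: 0.545 × 0.058 = 0.03161
  Sp. alba: 0.095 × 0.175 = 0.016625
  Sp. caerulea: 0.09 × 0.04 = 0.0036
Normalizing constant = 0.088755.
P(Sp. lutea | evidence) = 0.01224 / 0.088755 ≈ 0.138.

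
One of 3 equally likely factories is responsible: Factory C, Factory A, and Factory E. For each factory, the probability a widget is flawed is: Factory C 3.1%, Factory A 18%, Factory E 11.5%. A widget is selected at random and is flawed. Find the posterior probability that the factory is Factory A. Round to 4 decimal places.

With a uniform prior (1/3 each), posterior ∝ likelihood:
  Factory C: 0.031
  Factory A: 0.18
  Factory E: 0.115
Sum = 0.326.
P(Factory A | evidence) = 0.18 / 0.326 ≈ 0.5521.

0.5521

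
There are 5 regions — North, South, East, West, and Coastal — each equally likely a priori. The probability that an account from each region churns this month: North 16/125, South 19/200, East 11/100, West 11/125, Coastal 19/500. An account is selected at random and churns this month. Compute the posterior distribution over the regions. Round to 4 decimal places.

Since the prior is uniform, the posterior is proportional to the likelihood:
  North: 0.128
  South: 0.095
  East: 0.11
  West: 0.088
  Coastal: 0.038
Normalizing constant = 0.459.
P(North | churn) = 0.128/0.459 ≈ 0.2789
P(South | churn) = 0.095/0.459 ≈ 0.2070
P(East | churn) = 0.11/0.459 ≈ 0.2397
P(West | churn) = 0.088/0.459 ≈ 0.1917
P(Coastal | churn) = 0.038/0.459 ≈ 0.0828

North 0.2789, South 0.2070, East 0.2397, West 0.1917, Coastal 0.0828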